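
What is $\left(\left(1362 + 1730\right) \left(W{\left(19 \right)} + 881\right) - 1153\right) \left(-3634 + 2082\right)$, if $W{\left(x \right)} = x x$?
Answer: $-5958300272$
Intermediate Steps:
$W{\left(x \right)} = x^{2}$
$\left(\left(1362 + 1730\right) \left(W{\left(19 \right)} + 881\right) - 1153\right) \left(-3634 + 2082\right) = \left(\left(1362 + 1730\right) \left(19^{2} + 881\right) - 1153\right) \left(-3634 + 2082\right) = \left(3092 \left(361 + 881\right) - 1153\right) \left(-1552\right) = \left(3092 \cdot 1242 - 1153\right) \left(-1552\right) = \left(3840264 - 1153\right) \left(-1552\right) = 3839111 \left(-1552\right) = -5958300272$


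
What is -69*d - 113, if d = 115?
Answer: -8048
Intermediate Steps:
-69*d - 113 = -69*115 - 113 = -7935 - 113 = -8048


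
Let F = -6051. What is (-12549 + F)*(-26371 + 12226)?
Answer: 263097000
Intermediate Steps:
(-12549 + F)*(-26371 + 12226) = (-12549 - 6051)*(-26371 + 12226) = -18600*(-14145) = 263097000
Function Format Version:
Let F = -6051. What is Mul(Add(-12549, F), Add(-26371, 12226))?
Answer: 263097000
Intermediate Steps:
Mul(Add(-12549, F), Add(-26371, 12226)) = Mul(Add(-12549, -6051), Add(-26371, 12226)) = Mul(-18600, -14145) = 263097000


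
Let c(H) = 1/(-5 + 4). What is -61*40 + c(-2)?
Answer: -2441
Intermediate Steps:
c(H) = -1 (c(H) = 1/(-1) = -1)
-61*40 + c(-2) = -61*40 - 1 = -2440 - 1 = -2441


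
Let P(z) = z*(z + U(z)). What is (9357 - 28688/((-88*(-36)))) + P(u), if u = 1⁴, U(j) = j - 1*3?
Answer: 168245/18 ≈ 9346.9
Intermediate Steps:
U(j) = -3 + j (U(j) = j - 3 = -3 + j)
u = 1
P(z) = z*(-3 + 2*z) (P(z) = z*(z + (-3 + z)) = z*(-3 + 2*z))
(9357 - 28688/((-88*(-36)))) + P(u) = (9357 - 28688/((-88*(-36)))) + 1*(-3 + 2*1) = (9357 - 28688/3168) + 1*(-3 + 2) = (9357 - 28688*1/3168) + 1*(-1) = (9357 - 163/18) - 1 = 168263/18 - 1 = 168245/18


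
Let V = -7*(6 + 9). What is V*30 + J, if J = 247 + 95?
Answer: -2808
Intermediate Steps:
J = 342
V = -105 (V = -7*15 = -105)
V*30 + J = -105*30 + 342 = -3150 + 342 = -2808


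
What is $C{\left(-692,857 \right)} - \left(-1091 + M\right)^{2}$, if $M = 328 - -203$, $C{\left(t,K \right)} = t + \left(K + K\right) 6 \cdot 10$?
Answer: $-211452$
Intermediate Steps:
$C{\left(t,K \right)} = t + 120 K$ ($C{\left(t,K \right)} = t + 2 K 6 \cdot 10 = t + 12 K 10 = t + 120 K$)
$M = 531$ ($M = 328 + 203 = 531$)
$C{\left(-692,857 \right)} - \left(-1091 + M\right)^{2} = \left(-692 + 120 \cdot 857\right) - \left(-1091 + 531\right)^{2} = \left(-692 + 102840\right) - \left(-560\right)^{2} = 102148 - 313600 = -211452$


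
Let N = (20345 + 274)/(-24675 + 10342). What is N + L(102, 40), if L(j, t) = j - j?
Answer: -20619/14333 ≈ -1.4386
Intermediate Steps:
L(j, t) = 0
N = -20619/14333 (N = 20619/(-14333) = 20619*(-1/14333) = -20619/14333 ≈ -1.4386)
N + L(102, 40) = -20619/14333 + 0 = -20619/14333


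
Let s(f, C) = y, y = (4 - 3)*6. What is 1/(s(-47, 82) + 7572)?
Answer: 1/7578 ≈ 0.00013196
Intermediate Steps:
y = 6 (y = 1*6 = 6)
s(f, C) = 6
1/(s(-47, 82) + 7572) = 1/(6 + 7572) = 1/7578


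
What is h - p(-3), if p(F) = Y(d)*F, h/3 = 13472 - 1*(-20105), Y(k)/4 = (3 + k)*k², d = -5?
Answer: 100131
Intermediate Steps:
Y(k) = 4*k²*(3 + k) (Y(k) = 4*((3 + k)*k²) = 4*(k²*(3 + k)) = 4*k²*(3 + k))
h = 100731 (h = 3*(13472 - 1*(-20105)) = 3*(13472 + 20105) = 3*33577 = 100731)
p(F) = -200*F (p(F) = (4*(-5)²*(3 - 5))*F = (4*25*(-2))*F = -200*F)
h - p(-3) = 100731 - (-200)*(-3) = 100731 - 1*600 = 100731 - 600 = 100131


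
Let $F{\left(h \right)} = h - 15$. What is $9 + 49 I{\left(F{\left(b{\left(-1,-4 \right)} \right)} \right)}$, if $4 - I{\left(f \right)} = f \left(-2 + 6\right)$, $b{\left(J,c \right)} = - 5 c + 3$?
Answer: $-1363$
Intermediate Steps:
$b{\left(J,c \right)} = 3 - 5 c$
$F{\left(h \right)} = -15 + h$ ($F{\left(h \right)} = h - 15 = -15 + h$)
$I{\left(f \right)} = 4 - 4 f$ ($I{\left(f \right)} = 4 - f \left(-2 + 6\right) = 4 - f 4 = 4 - 4 f$)
$9 + 49 I{\left(F{\left(b{\left(-1,-4 \right)} \right)} \right)} = 9 + 49 \left(4 - 4 \left(-15 + \left(3 - -20\right)\right)\right) = 9 + 49 \left(4 - 4 \left(-15 + \left(3 + 20\right)\right)\right) = 9 + 49 \left(4 - 4 \left(-15 + 23\right)\right) = 9 + 49 \left(4 - 32\right) = 9 + 49 \left(-28\right) = 9 - 1372 = -1363$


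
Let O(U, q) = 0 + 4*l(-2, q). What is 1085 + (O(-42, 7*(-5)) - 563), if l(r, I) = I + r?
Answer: 374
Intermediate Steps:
O(U, q) = -8 + 4*q (O(U, q) = 0 + 4*(q - 2) = 0 + 4*(-2 + q) = 0 + (-8 + 4*q) = -8 + 4*q)
1085 + (O(-42, 7*(-5)) - 563) = 1085 + ((-8 + 4*(7*(-5))) - 563) = 1085 + ((-8 + 4*(-35)) - 563) = 1085 + ((-8 - 140) - 563) = 1085 + (-148 - 563) = 1085 - 711 = 374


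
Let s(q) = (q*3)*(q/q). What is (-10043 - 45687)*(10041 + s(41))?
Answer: -566439720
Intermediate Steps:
s(q) = 3*q (s(q) = (3*q)*1 = 3*q)
(-10043 - 45687)*(10041 + s(41)) = (-10043 - 45687)*(10041 + 3*41) = -55730*(10041 + 123) = -55730*10164 = -566439720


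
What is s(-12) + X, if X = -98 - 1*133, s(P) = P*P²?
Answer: -1959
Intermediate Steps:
s(P) = P³
X = -231 (X = -98 - 133 = -231)
s(-12) + X = (-12)³ - 231 = -1728 - 231 = -1959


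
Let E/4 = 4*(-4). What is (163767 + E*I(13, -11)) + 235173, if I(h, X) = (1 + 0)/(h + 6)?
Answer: 7579796/19 ≈ 3.9894e+5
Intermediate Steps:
E = -64 (E = 4*(4*(-4)) = 4*(-16) = -64)
I(h, X) = 1/(6 + h)
(163767 + E*I(13, -11)) + 235173 = (163767 - 64/(6 + 13)) + 235173 = (163767 - 64/19) + 235173 = 3111509/19 + 235173 = 7579796/19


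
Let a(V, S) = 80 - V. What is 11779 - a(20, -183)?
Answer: 11719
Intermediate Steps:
11779 - a(20, -183) = 11779 - (80 - 1*20) = 11779 - (80 - 20) = 11779 - 1*60 = 11779 - 60 = 11719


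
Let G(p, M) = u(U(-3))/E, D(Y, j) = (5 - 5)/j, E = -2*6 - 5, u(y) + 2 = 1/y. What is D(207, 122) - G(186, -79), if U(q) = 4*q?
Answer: -25/204 ≈ -0.12255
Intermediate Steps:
u(y) = -2 + 1/y
E = -17 (E = -12 - 5 = -17)
D(Y, j) = 0 (D(Y, j) = 0/j = 0)
G(p, M) = 25/204 (G(p, M) = (-2 + 1/(4*(-3)))/(-17) = (-2 + 1/(-12))*(-1/17) = (-2 - 1/12)*(-1/17) = -25/12*(-1/17) = 25/204)
D(207, 122) - G(186, -79) = 0 - 1*25/204 = 0 - 25/204 = -25/204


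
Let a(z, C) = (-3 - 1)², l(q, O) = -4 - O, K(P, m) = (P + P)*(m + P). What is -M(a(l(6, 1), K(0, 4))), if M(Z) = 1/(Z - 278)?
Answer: 1/262 ≈ 0.0038168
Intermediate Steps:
K(P, m) = 2*P*(P + m) (K(P, m) = (2*P)*(P + m) = 2*P*(P + m))
a(z, C) = 16 (a(z, C) = (-4)² = 16)
M(Z) = 1/(-278 + Z)
-M(a(l(6, 1), K(0, 4))) = -1/(-278 + 16) = -1/(-262) = -1*(-1/262) = 1/262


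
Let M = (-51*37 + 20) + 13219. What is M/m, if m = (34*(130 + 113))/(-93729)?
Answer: -59111756/459 ≈ -1.2878e+5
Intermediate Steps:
M = 11352 (M = (-1887 + 20) + 13219 = -1867 + 13219 = 11352)
m = -2754/31243 (m = (34*243)*(-1/93729) = 8262*(-1/93729) = -2754/31243 ≈ -0.088148)
M/m = 11352/(-2754/31243) = 11352*(-31243/2754) = -59111756/459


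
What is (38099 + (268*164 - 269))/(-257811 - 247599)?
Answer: -40891/252705 ≈ -0.16181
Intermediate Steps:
(38099 + (268*164 - 269))/(-257811 - 247599) = (38099 + (43952 - 269))/(-505410) = (38099 + 43683)*(-1/505410) = 81782*(-1/505410) = -40891/252705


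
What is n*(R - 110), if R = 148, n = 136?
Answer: 5168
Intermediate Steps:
n*(R - 110) = 136*(148 - 110) = 136*38 = 5168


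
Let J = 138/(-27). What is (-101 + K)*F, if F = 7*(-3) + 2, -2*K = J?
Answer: 16834/9 ≈ 1870.4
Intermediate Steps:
J = -46/9 (J = 138*(-1/27) = -46/9 ≈ -5.1111)
K = 23/9 (K = -½*(-46/9) = 23/9 ≈ 2.5556)
F = -19 (F = -21 + 2 = -19)
(-101 + K)*F = (-101 + 23/9)*(-19) = -886/9*(-19) = 16834/9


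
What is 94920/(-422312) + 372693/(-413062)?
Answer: -24575071407/21805129918 ≈ -1.1270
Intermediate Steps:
94920/(-422312) + 372693/(-413062) = 94920*(-1/422312) + 372693*(-1/413062) = -11865/52789 - 372693/413062 = -24575071407/21805129918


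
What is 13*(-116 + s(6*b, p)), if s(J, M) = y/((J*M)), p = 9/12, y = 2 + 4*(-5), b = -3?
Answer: -4472/3 ≈ -1490.7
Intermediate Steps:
y = -18 (y = 2 - 20 = -18)
p = ¾ (p = 9*(1/12) = ¾ ≈ 0.75000)
s(J, M) = -18/(J*M) (s(J, M) = -18*1/(J*M) = -18/(J*M))
13*(-116 + s(6*b, p)) = 13*(-116 - 18/((6*(-3))*¾)) = 13*(-116 - 18*4/3/(-18)) = 13*(-116 - 18*(-1/18)*4/3) = 13*(-116 + 4/3) = 13*(-344/3) = -4472/3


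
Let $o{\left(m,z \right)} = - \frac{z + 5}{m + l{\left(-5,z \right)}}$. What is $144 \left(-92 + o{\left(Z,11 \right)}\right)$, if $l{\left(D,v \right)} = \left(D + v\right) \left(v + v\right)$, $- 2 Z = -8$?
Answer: $- \frac{225504}{17} \approx -13265.0$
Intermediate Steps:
$Z = 4$ ($Z = \left(- \frac{1}{2}\right) \left(-8\right) = 4$)
$l{\left(D,v \right)} = 2 v \left(D + v\right)$ ($l{\left(D,v \right)} = \left(D + v\right) 2 v = 2 v \left(D + v\right)$)
$o{\left(m,z \right)} = - \frac{5 + z}{m + 2 z \left(-5 + z\right)}$ ($o{\left(m,z \right)} = - \frac{z + 5}{m + 2 z \left(-5 + z\right)} = - \frac{5 + z}{m + 2 z \left(-5 + z\right)}$)
$144 \left(-92 + o{\left(Z,11 \right)}\right) = 144 \left(-92 + \frac{-5 - 11}{4 + 2 \cdot 11 \left(-5 + 11\right)}\right) = 144 \left(-92 + \frac{-5 - 11}{4 + 2 \cdot 11 \cdot 6}\right) = 144 \left(-92 + \frac{1}{4 + 132} \left(-16\right)\right) = 144 \left(-92 + \frac{1}{136} \left(-16\right)\right) = 144 \left(-92 - \frac{2}{17}\right) = 144 \left(- \frac{1566}{17}\right) = - \frac{225504}{17}$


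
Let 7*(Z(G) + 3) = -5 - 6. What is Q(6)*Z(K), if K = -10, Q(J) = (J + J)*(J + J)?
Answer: -4608/7 ≈ -658.29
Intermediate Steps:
Q(J) = 4*J² (Q(J) = (2*J)*(2*J) = 4*J²)
Z(G) = -32/7 (Z(G) = -3 + (-5 - 6)/7 = -3 + (⅐)*(-11) = -3 - 11/7 = -32/7)
Q(6)*Z(K) = (4*6²)*(-32/7) = (4*36)*(-32/7) = 144*(-32/7) = -4608/7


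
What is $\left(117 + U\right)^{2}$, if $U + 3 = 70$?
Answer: $33856$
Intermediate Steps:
$U = 67$ ($U = -3 + 70 = 67$)
$\left(117 + U\right)^{2} = \left(117 + 67\right)^{2} = 184^{2} = 33856$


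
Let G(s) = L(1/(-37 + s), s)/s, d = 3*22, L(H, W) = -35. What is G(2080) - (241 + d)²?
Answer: -39207591/416 ≈ -94249.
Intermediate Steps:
d = 66
G(s) = -35/s
G(2080) - (241 + d)² = -35/2080 - (241 + 66)² = -35*1/2080 - 1*307² = -7/416 - 1*94249 = -7/416 - 94249 = -39207591/416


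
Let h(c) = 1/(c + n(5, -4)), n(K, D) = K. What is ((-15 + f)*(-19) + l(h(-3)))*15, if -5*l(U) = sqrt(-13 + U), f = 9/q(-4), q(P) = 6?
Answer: 7695/2 - 15*I*sqrt(2)/2 ≈ 3847.5 - 10.607*I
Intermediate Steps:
f = 3/2 (f = 9/6 = 9*(1/6) = 3/2 ≈ 1.5000)
h(c) = 1/(5 + c) (h(c) = 1/(c + 5) = 1/(5 + c))
l(U) = -sqrt(-13 + U)/5
((-15 + f)*(-19) + l(h(-3)))*15 = ((-15 + 3/2)*(-19) - sqrt(-13 + 1/(5 - 3))/5)*15 = (-27/2*(-19) - sqrt(-13 + 1/2)/5)*15 = (513/2 - sqrt(-13 + 1/2)/5)*15 = (513/2 - I*sqrt(2)/2)*15 = 7695/2 - 15*I*sqrt(2)/2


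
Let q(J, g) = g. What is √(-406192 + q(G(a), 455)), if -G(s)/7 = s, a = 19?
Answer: I*√405737 ≈ 636.97*I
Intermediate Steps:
G(s) = -7*s
√(-406192 + q(G(a), 455)) = √(-406192 + 455) = √(-405737) = I*√405737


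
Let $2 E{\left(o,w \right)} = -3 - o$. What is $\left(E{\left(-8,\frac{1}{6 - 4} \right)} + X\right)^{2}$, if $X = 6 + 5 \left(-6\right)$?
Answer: $\frac{1849}{4} \approx 462.25$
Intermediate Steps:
$E{\left(o,w \right)} = - \frac{3}{2} - \frac{o}{2}$ ($E{\left(o,w \right)} = \frac{-3 - o}{2} = - \frac{3}{2} - \frac{o}{2}$)
$X = -24$ ($X = 6 - 30 = -24$)
$\left(E{\left(-8,\frac{1}{6 - 4} \right)} + X\right)^{2} = \left(\left(- \frac{3}{2} - -4\right) - 24\right)^{2} = \left(\left(- \frac{3}{2} + 4\right) - 24\right)^{2} = \left(\frac{5}{2} - 24\right)^{2} = \left(- \frac{43}{2}\right)^{2} = \frac{1849}{4}$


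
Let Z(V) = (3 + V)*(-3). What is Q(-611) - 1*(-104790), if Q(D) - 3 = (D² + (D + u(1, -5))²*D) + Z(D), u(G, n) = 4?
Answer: -224642401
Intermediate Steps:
Z(V) = -9 - 3*V
Q(D) = -6 + D² - 3*D + D*(4 + D)² (Q(D) = 3 + ((D² + (D + 4)²*D) + (-9 - 3*D)) = 3 + ((D² + (4 + D)²*D) + (-9 - 3*D)) = 3 + ((D² + D*(4 + D)²) + (-9 - 3*D)) = 3 + (-9 + D² - 3*D + D*(4 + D)²) = -6 + D² - 3*D + D*(4 + D)²)
Q(-611) - 1*(-104790) = (-6 + (-611)³ + 9*(-611)² + 13*(-611)) - 1*(-104790) = (-6 - 228099131 + 9*373321 - 7943) + 104790 = (-6 - 228099131 + 3359889 - 7943) + 104790 = -224747191 + 104790 = -224642401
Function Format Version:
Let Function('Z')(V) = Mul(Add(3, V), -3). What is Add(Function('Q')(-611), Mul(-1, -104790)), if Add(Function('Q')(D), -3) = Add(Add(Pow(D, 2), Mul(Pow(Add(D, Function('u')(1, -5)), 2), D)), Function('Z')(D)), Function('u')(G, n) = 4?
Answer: -224642401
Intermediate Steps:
Function('Z')(V) = Add(-9, Mul(-3, V))
Function('Q')(D) = Add(-6, Pow(D, 2), Mul(-3, D), Mul(D, Pow(Add(4, D), 2))) (Function('Q')(D) = Add(3, Add(Add(Pow(D, 2), Mul(Pow(Add(D, 4), 2), D)), Add(-9, Mul(-3, D)))) = Add(3, Add(Add(Pow(D, 2), Mul(Pow(Add(4, D), 2), D)), Add(-9, Mul(-3, D)))) = Add(3, Add(Add(Pow(D, 2), Mul(D, Pow(Add(4, D), 2))), Add(-9, Mul(-3, D)))) = Add(3, Add(-9, Pow(D, 2), Mul(-3, D), Mul(D, Pow(Add(4, D), 2)))) = Add(-6, Pow(D, 2), Mul(-3, D), Mul(D, Pow(Add(4, D), 2))))
Add(Function('Q')(-611), Mul(-1, -104790)) = Add(Add(-6, Pow(-611, 3), Mul(9, Pow(-611, 2)), Mul(13, -611)), Mul(-1, -104790)) = Add(Add(-6, -228099131, Mul(9, 373321), -7943), 104790) = Add(Add(-6, -228099131, 3359889, -7943), 104790) = Add(-224747191, 104790) = -224642401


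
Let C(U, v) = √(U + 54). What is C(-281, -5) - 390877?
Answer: -390877 + I*√227 ≈ -3.9088e+5 + 15.067*I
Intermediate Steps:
C(U, v) = √(54 + U)
C(-281, -5) - 390877 = √(54 - 281) - 390877 = √(-227) - 390877 = I*√227 - 390877 = -390877 + I*√227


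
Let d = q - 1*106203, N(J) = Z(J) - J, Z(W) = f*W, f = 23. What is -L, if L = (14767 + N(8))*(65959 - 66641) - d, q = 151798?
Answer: 10236721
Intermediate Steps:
Z(W) = 23*W
N(J) = 22*J (N(J) = 23*J - J = 22*J)
d = 45595 (d = 151798 - 1*106203 = 151798 - 106203 = 45595)
L = -10236721 (L = (14767 + 22*8)*(65959 - 66641) - 1*45595 = (14767 + 176)*(-682) - 45595 = 14943*(-682) - 45595 = -10191126 - 45595 = -10236721)
-L = -1*(-10236721) = 10236721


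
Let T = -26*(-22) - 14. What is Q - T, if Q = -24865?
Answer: -25423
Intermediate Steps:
T = 558 (T = 572 - 14 = 558)
Q - T = -24865 - 1*558 = -24865 - 558 = -25423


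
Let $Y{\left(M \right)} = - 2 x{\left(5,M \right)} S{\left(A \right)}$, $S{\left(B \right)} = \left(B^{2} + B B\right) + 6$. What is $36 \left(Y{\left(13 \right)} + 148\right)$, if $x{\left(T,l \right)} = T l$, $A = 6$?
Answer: $-359712$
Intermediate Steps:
$S{\left(B \right)} = 6 + 2 B^{2}$ ($S{\left(B \right)} = \left(B^{2} + B^{2}\right) + 6 = 2 B^{2} + 6 = 6 + 2 B^{2}$)
$Y{\left(M \right)} = - 780 M$ ($Y{\left(M \right)} = - 2 \cdot 5 M \left(6 + 2 \cdot 6^{2}\right) = - 10 M \left(6 + 2 \cdot 36\right) = - 10 M \left(6 + 72\right) = - 10 M 78 = - 780 M$)
$36 \left(Y{\left(13 \right)} + 148\right) = 36 \left(\left(-780\right) 13 + 148\right) = 36 \left(-10140 + 148\right) = 36 \left(-9992\right) = -359712$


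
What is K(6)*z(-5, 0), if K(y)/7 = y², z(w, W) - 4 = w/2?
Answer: 378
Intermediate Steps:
z(w, W) = 4 + w/2
K(y) = 7*y²
K(6)*z(-5, 0) = (7*6²)*(4 + (½)*(-5)) = (7*36)*(4 - 5/2) = 252*(3/2) = 378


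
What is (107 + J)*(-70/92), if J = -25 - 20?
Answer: -1085/23 ≈ -47.174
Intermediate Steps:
J = -45
(107 + J)*(-70/92) = (107 - 45)*(-70/92) = 62*(-70*1/92) = 62*(-35/46) = -1085/23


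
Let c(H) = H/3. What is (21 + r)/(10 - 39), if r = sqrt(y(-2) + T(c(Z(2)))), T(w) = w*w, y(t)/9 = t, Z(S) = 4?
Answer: -21/29 - I*sqrt(146)/87 ≈ -0.72414 - 0.13889*I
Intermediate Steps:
c(H) = H/3 (c(H) = H*(1/3) = H/3)
y(t) = 9*t
T(w) = w**2
r = I*sqrt(146)/3 (r = sqrt(9*(-2) + ((1/3)*4)**2) = sqrt(-18 + (4/3)**2) = sqrt(-18 + 16/9) = sqrt(-146/9) = I*sqrt(146)/3 ≈ 4.0277*I)
(21 + r)/(10 - 39) = (21 + I*sqrt(146)/3)/(10 - 39) = (21 + I*sqrt(146)/3)/(-29) = -(21 + I*sqrt(146)/3)/29 = -21/29 - I*sqrt(146)/87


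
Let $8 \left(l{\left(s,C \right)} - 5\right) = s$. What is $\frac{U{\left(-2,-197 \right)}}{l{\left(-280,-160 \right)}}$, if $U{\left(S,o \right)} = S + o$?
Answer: $\frac{199}{30} \approx 6.6333$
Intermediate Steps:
$l{\left(s,C \right)} = 5 + \frac{s}{8}$
$\frac{U{\left(-2,-197 \right)}}{l{\left(-280,-160 \right)}} = \frac{-2 - 197}{5 + \frac{1}{8} \left(-280\right)} = - \frac{199}{5 - 35} = - \frac{199}{-30} = \left(-199\right) \left(- \frac{1}{30}\right) = \frac{199}{30}$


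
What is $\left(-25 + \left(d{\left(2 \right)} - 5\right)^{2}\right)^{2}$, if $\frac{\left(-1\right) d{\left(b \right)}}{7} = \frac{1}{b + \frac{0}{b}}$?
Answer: $\frac{35721}{16} \approx 2232.6$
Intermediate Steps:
$d{\left(b \right)} = - \frac{7}{b}$ ($d{\left(b \right)} = - \frac{7}{b + \frac{0}{b}} = - \frac{7}{b + 0} = - \frac{7}{b}$)
$\left(-25 + \left(d{\left(2 \right)} - 5\right)^{2}\right)^{2} = \left(-25 + \left(- \frac{7}{2} - 5\right)^{2}\right)^{2} = \left(-25 + \left(- \frac{17}{2}\right)^{2}\right)^{2} = \left(-25 + \frac{289}{4}\right)^{2} = \left(\frac{189}{4}\right)^{2} = \frac{35721}{16}$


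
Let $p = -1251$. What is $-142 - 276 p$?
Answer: $345134$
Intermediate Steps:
$-142 - 276 p = -142 - -345276 = -142 + 345276 = 345134$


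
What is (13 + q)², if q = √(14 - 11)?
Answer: (13 + √3)² ≈ 217.03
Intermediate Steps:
q = √3 ≈ 1.7320
(13 + q)² = (13 + √3)²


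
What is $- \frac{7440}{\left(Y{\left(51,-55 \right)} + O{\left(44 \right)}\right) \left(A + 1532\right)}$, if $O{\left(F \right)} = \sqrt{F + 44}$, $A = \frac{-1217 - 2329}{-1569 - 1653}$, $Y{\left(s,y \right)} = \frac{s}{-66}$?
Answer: $- \frac{33205216}{773933385} - \frac{85942912 \sqrt{22}}{773933385} \approx -0.56376$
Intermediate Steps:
$Y{\left(s,y \right)} = - \frac{s}{66}$ ($Y{\left(s,y \right)} = s \left(- \frac{1}{66}\right) = - \frac{s}{66}$)
$A = \frac{197}{179}$ ($A = - \frac{3546}{-3222} = \left(-3546\right) \left(- \frac{1}{3222}\right) = \frac{197}{179} \approx 1.1006$)
$O{\left(F \right)} = \sqrt{44 + F}$
$- \frac{7440}{\left(Y{\left(51,-55 \right)} + O{\left(44 \right)}\right) \left(A + 1532\right)} = - \frac{7440}{\left(\left(- \frac{1}{66}\right) 51 + \sqrt{44 + 44}\right) \left(\frac{197}{179} + 1532\right)} = - \frac{7440}{\left(- \frac{17}{22} + \sqrt{88}\right) \frac{274425}{179}} = - \frac{7440}{\left(- \frac{17}{22} + 2 \sqrt{22}\right) \frac{274425}{179}} = - \frac{7440}{- \frac{4665225}{3938} + \frac{548850 \sqrt{22}}{179}}$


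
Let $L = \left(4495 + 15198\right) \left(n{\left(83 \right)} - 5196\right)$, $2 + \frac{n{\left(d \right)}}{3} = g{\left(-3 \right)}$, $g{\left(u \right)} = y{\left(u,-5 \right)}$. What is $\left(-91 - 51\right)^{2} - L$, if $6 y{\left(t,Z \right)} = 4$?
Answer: $102423764$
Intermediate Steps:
$y{\left(t,Z \right)} = \frac{2}{3}$ ($y{\left(t,Z \right)} = \frac{1}{6} \cdot 4 = \frac{2}{3}$)
$g{\left(u \right)} = \frac{2}{3}$
$n{\left(d \right)} = -4$ ($n{\left(d \right)} = -6 + 3 \cdot \frac{2}{3} = -6 + 2 = -4$)
$L = -102403600$ ($L = \left(4495 + 15198\right) \left(-4 - 5196\right) = 19693 \left(-5200\right) = -102403600$)
$\left(-91 - 51\right)^{2} - L = \left(-91 - 51\right)^{2} - -102403600 = \left(-142\right)^{2} + 102403600 = 20164 + 102403600 = 102423764$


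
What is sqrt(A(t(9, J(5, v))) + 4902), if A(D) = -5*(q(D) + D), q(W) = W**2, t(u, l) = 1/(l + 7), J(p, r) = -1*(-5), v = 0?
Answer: sqrt(705823)/12 ≈ 70.011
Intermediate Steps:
J(p, r) = 5
t(u, l) = 1/(7 + l)
A(D) = -5*D - 5*D**2 (A(D) = -5*(D**2 + D) = -5*(D + D**2) = -5*D - 5*D**2)
sqrt(A(t(9, J(5, v))) + 4902) = sqrt(5*(-1 - 1/(7 + 5))/(7 + 5) + 4902) = sqrt(5*(-1 - 1/12)/12 + 4902) = sqrt(5*(1/12)*(-1 - 1*1/12) + 4902) = sqrt(5*(1/12)*(-1 - 1/12) + 4902) = sqrt(5*(1/12)*(-13/12) + 4902) = sqrt(-65/144 + 4902) = sqrt(705823/144) = sqrt(705823)/12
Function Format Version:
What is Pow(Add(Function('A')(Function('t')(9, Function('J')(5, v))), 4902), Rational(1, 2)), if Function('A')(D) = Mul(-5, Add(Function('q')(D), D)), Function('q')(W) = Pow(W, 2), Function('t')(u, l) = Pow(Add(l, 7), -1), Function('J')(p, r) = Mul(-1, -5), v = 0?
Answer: Mul(Rational(1, 12), Pow(705823, Rational(1, 2))) ≈ 70.011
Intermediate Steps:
Function('J')(p, r) = 5
Function('t')(u, l) = Pow(Add(7, l), -1)
Function('A')(D) = Add(Mul(-5, D), Mul(-5, Pow(D, 2))) (Function('A')(D) = Mul(-5, Add(Pow(D, 2), D)) = Mul(-5, Add(D, Pow(D, 2))) = Add(Mul(-5, D), Mul(-5, Pow(D, 2))))
Pow(Add(Function('A')(Function('t')(9, Function('J')(5, v))), 4902), Rational(1, 2)) = Pow(Add(Mul(5, Pow(Add(7, 5), -1), Add(-1, Mul(-1, Pow(Add(7, 5), -1)))), 4902), Rational(1, 2)) = Pow(Add(Mul(5, Pow(12, -1), Add(-1, Mul(-1, Pow(12, -1)))), 4902), Rational(1, 2)) = Pow(Add(Mul(5, Rational(1, 12), Add(-1, Mul(-1, Rational(1, 12)))), 4902), Rational(1, 2)) = Pow(Add(Mul(5, Rational(1, 12), Add(-1, Rational(-1, 12))), 4902), Rational(1, 2)) = Pow(Add(Mul(5, Rational(1, 12), Rational(-13, 12)), 4902), Rational(1, 2)) = Pow(Add(Rational(-65, 144), 4902), Rational(1, 2)) = Pow(Rational(705823, 144), Rational(1, 2)) = Mul(Rational(1, 12), Pow(705823, Rational(1, 2)))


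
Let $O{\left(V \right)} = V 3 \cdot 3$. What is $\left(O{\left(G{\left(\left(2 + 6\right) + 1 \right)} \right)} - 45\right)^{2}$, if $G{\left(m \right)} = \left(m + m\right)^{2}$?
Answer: $8242641$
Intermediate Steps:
$G{\left(m \right)} = 4 m^{2}$ ($G{\left(m \right)} = \left(2 m\right)^{2} = 4 m^{2}$)
$O{\left(V \right)} = 9 V$ ($O{\left(V \right)} = 3 V 3 = 9 V$)
$\left(O{\left(G{\left(\left(2 + 6\right) + 1 \right)} \right)} - 45\right)^{2} = \left(9 \cdot 4 \left(\left(2 + 6\right) + 1\right)^{2} - 45\right)^{2} = \left(9 \cdot 4 \left(8 + 1\right)^{2} - 45\right)^{2} = \left(9 \cdot 4 \cdot 9^{2} - 45\right)^{2} = \left(9 \cdot 4 \cdot 81 - 45\right)^{2} = \left(9 \cdot 324 - 45\right)^{2} = \left(2916 - 45\right)^{2} = 2871^{2} = 8242641$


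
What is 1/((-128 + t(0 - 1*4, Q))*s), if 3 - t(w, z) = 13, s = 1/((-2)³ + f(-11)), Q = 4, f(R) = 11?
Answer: -1/46 ≈ -0.021739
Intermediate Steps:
s = ⅓ (s = 1/((-2)³ + 11) = 1/(-8 + 11) = 1/3 = ⅓ ≈ 0.33333)
t(w, z) = -10 (t(w, z) = 3 - 1*13 = 3 - 13 = -10)
1/((-128 + t(0 - 1*4, Q))*s) = 1/((-128 - 10)*(⅓)) = 1/(-138*⅓) = 1/(-46) = -1/46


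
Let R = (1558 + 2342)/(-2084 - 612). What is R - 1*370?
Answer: -250355/674 ≈ -371.45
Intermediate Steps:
R = -975/674 (R = 3900/(-2696) = 3900*(-1/2696) = -975/674 ≈ -1.4466)
R - 1*370 = -975/674 - 1*370 = -975/674 - 370 = -250355/674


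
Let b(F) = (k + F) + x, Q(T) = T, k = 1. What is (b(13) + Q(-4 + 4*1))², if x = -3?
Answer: 121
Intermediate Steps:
b(F) = -2 + F (b(F) = (1 + F) - 3 = -2 + F)
(b(13) + Q(-4 + 4*1))² = ((-2 + 13) + (-4 + 4*1))² = (11 + (-4 + 4))² = (11 + 0)² = 11² = 121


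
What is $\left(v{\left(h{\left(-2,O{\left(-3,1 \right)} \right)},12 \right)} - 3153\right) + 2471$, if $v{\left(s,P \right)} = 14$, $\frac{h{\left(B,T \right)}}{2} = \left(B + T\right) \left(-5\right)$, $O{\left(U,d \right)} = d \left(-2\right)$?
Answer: $-668$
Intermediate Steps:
$O{\left(U,d \right)} = - 2 d$
$h{\left(B,T \right)} = - 10 B - 10 T$ ($h{\left(B,T \right)} = 2 \left(B + T\right) \left(-5\right) = 2 \left(- 5 B - 5 T\right) = - 10 B - 10 T$)
$\left(v{\left(h{\left(-2,O{\left(-3,1 \right)} \right)},12 \right)} - 3153\right) + 2471 = \left(14 - 3153\right) + 2471 = -3139 + 2471 = -668$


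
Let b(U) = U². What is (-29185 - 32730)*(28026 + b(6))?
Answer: -1737458730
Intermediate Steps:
(-29185 - 32730)*(28026 + b(6)) = (-29185 - 32730)*(28026 + 6²) = -61915*(28026 + 36) = -61915*28062 = -1737458730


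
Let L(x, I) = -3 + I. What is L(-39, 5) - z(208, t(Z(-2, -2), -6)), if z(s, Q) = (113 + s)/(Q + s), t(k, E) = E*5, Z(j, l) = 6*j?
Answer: 35/178 ≈ 0.19663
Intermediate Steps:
t(k, E) = 5*E
z(s, Q) = (113 + s)/(Q + s)
L(-39, 5) - z(208, t(Z(-2, -2), -6)) = (-3 + 5) - (113 + 208)/(5*(-6) + 208) = 2 - 321/(-30 + 208) = 2 - 321/178 = 35/178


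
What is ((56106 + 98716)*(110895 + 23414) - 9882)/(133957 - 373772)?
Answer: -20793978116/239815 ≈ -86708.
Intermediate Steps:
((56106 + 98716)*(110895 + 23414) - 9882)/(133957 - 373772) = (154822*134309 - 9882)/(-239815) = (20793987998 - 9882)*(-1/239815) = 20793978116*(-1/239815) = -20793978116/239815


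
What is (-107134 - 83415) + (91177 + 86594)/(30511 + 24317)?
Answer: -3482414267/18276 ≈ -1.9055e+5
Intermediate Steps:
(-107134 - 83415) + (91177 + 86594)/(30511 + 24317) = -190549 + 177771/54828 = -190549 + 177771*(1/54828) = -190549 + 59257/18276 = -3482414267/18276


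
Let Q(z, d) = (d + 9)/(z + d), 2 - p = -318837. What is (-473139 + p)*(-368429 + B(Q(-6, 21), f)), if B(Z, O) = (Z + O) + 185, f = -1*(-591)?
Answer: 56728549300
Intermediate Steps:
p = 318839 (p = 2 - 1*(-318837) = 2 + 318837 = 318839)
f = 591
Q(z, d) = (9 + d)/(d + z)
B(Z, O) = 185 + O + Z (B(Z, O) = (O + Z) + 185 = 185 + O + Z)
(-473139 + p)*(-368429 + B(Q(-6, 21), f)) = (-473139 + 318839)*(-368429 + (185 + 591 + (9 + 21)/(21 - 6))) = -154300*(-368429 + (185 + 591 + 30/15)) = -154300*(-368429 + (185 + 591 + (1/15)*30)) = -154300*(-368429 + (185 + 591 + 2)) = -154300*(-368429 + 778) = -154300*(-367651) = 56728549300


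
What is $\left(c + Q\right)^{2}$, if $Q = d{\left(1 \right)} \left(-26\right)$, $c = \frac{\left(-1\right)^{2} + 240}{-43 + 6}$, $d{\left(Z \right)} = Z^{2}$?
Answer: $\frac{1447209}{1369} \approx 1057.1$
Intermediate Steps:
$c = - \frac{241}{37}$ ($c = \frac{1 + 240}{-37} = 241 \left(- \frac{1}{37}\right) = - \frac{241}{37} \approx -6.5135$)
$Q = -26$ ($Q = 1^{2} \left(-26\right) = 1 \left(-26\right) = -26$)
$\left(c + Q\right)^{2} = \left(- \frac{241}{37} - 26\right)^{2} = \left(- \frac{1203}{37}\right)^{2} = \frac{1447209}{1369}$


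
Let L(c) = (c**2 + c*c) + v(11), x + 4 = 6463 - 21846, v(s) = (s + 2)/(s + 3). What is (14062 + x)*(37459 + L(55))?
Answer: -807109175/14 ≈ -5.7651e+7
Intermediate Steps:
v(s) = (2 + s)/(3 + s)
x = -15387 (x = -4 + (6463 - 21846) = -4 - 15383 = -15387)
L(c) = 13/14 + 2*c**2 (L(c) = (c**2 + c*c) + (2 + 11)/(3 + 11) = (c**2 + c**2) + 13/14 = 2*c**2 + (1/14)*13 = 2*c**2 + 13/14 = 13/14 + 2*c**2)
(14062 + x)*(37459 + L(55)) = (14062 - 15387)*(37459 + (13/14 + 2*55**2)) = -1325*(37459 + (13/14 + 2*3025)) = -1325*(37459 + (13/14 + 6050)) = -1325*(37459 + 84713/14) = -1325*609139/14 = -807109175/14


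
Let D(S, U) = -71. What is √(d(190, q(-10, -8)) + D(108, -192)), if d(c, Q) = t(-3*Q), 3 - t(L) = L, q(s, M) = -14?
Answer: I*√110 ≈ 10.488*I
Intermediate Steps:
t(L) = 3 - L
d(c, Q) = 3 + 3*Q (d(c, Q) = 3 - (-3)*Q = 3 + 3*Q)
√(d(190, q(-10, -8)) + D(108, -192)) = √((3 + 3*(-14)) - 71) = √((3 - 42) - 71) = √(-39 - 71) = √(-110) = I*√110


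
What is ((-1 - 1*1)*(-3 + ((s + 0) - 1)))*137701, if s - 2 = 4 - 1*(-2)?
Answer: -1101608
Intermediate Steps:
s = 8 (s = 2 + (4 - 1*(-2)) = 2 + (4 + 2) = 2 + 6 = 8)
((-1 - 1*1)*(-3 + ((s + 0) - 1)))*137701 = ((-1 - 1*1)*(-3 + ((8 + 0) - 1)))*137701 = ((-1 - 1)*(-3 + (8 - 1)))*137701 = -2*(-3 + 7)*137701 = -2*4*137701 = -8*137701 = -1101608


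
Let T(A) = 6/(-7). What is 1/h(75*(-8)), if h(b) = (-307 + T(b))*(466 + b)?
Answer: 7/288770 ≈ 2.4241e-5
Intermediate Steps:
T(A) = -6/7 (T(A) = 6*(-⅐) = -6/7)
h(b) = -1004230/7 - 2155*b/7 (h(b) = (-307 - 6/7)*(466 + b) = -2155*(466 + b)/7 = -1004230/7 - 2155*b/7)
1/h(75*(-8)) = 1/(-1004230/7 - 161625*(-8)/7) = 1/(-1004230/7 - 2155/7*(-600)) = 1/(-1004230/7 + 1293000/7) = 1/(288770/7) = 7/288770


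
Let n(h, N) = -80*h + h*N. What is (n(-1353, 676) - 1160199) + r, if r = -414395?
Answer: -2380982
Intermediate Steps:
n(h, N) = -80*h + N*h
(n(-1353, 676) - 1160199) + r = (-1353*(-80 + 676) - 1160199) - 414395 = (-1353*596 - 1160199) - 414395 = (-806388 - 1160199) - 414395 = -1966587 - 414395 = -2380982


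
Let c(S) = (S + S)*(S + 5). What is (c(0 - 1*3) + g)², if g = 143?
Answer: 17161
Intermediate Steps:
c(S) = 2*S*(5 + S) (c(S) = (2*S)*(5 + S) = 2*S*(5 + S))
(c(0 - 1*3) + g)² = (2*(0 - 1*3)*(5 + (0 - 1*3)) + 143)² = (2*(0 - 3)*(5 + (0 - 3)) + 143)² = (2*(-3)*(5 - 3) + 143)² = (2*(-3)*2 + 143)² = (-12 + 143)² = 131² = 17161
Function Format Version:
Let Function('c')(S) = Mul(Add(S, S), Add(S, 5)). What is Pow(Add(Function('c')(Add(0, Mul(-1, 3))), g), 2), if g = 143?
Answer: 17161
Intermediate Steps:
Function('c')(S) = Mul(2, S, Add(5, S)) (Function('c')(S) = Mul(Mul(2, S), Add(5, S)) = Mul(2, S, Add(5, S)))
Pow(Add(Function('c')(Add(0, Mul(-1, 3))), g), 2) = Pow(Add(Mul(2, Add(0, Mul(-1, 3)), Add(5, Add(0, Mul(-1, 3)))), 143), 2) = Pow(Add(Mul(2, Add(0, -3), Add(5, Add(0, -3))), 143), 2) = Pow(Add(Mul(2, -3, Add(5, -3)), 143), 2) = Pow(Add(Mul(2, -3, 2), 143), 2) = Pow(Add(-12, 143), 2) = Pow(131, 2) = 17161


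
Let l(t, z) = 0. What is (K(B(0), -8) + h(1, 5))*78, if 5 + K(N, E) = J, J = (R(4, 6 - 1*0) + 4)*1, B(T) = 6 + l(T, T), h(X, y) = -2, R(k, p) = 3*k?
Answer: 702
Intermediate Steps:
B(T) = 6 (B(T) = 6 + 0 = 6)
J = 16 (J = (3*4 + 4)*1 = (12 + 4)*1 = 16*1 = 16)
K(N, E) = 11 (K(N, E) = -5 + 16 = 11)
(K(B(0), -8) + h(1, 5))*78 = (11 - 2)*78 = 9*78 = 702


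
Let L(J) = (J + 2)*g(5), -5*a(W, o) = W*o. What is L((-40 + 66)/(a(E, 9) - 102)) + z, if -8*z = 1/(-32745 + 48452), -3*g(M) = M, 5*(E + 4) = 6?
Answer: -329690839/114221304 ≈ -2.8864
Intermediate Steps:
E = -14/5 (E = -4 + (1/5)*6 = -4 + 6/5 = -14/5 ≈ -2.8000)
g(M) = -M/3
a(W, o) = -W*o/5
L(J) = -10/3 - 5*J/3 (L(J) = (J + 2)*(-1/3*5) = (2 + J)*(-5/3) = -10/3 - 5*J/3)
z = -1/125656 (z = -1/(8*(-32745 + 48452)) = -1/8/15707 = -1/8*1/15707 = -1/125656 ≈ -7.9582e-6)
L((-40 + 66)/(a(E, 9) - 102)) + z = (-10/3 - 5*(-40 + 66)/(3*(-1/5*(-14/5)*9 - 102))) - 1/125656 = (-10/3 - 130/(3*(126/25 - 102))) - 1/125656 = (-10/3 - 130/(3*(-2424/25))) - 1/125656 = (-10/3 - 130*(-25)/(3*2424)) - 1/125656 = (-10/3 - 5/3*(-325/1212)) - 1/125656 = (-10/3 + 1625/3636) - 1/125656 = -10495/3636 - 1/125656 = -329690839/114221304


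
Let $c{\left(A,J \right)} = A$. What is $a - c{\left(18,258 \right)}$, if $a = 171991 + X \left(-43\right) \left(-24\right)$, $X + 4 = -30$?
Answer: $136885$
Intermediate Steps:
$X = -34$ ($X = -4 - 30 = -34$)
$a = 136903$ ($a = 171991 + \left(-34\right) \left(-43\right) \left(-24\right) = 171991 + 1462 \left(-24\right) = 171991 - 35088 = 136903$)
$a - c{\left(18,258 \right)} = 136903 - 18 = 136885$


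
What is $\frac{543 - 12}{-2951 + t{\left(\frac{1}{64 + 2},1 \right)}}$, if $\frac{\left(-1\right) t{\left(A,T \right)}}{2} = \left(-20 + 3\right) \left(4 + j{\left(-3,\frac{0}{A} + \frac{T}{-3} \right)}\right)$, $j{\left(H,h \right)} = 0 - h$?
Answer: $- \frac{1593}{8411} \approx -0.18939$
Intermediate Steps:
$j{\left(H,h \right)} = - h$
$t{\left(A,T \right)} = 136 + \frac{34 T}{3}$ ($t{\left(A,T \right)} = - 2 \left(-20 + 3\right) \left(4 - \left(\frac{0}{A} + \frac{T}{-3}\right)\right) = - 2 \left(- 17 \left(4 - \left(0 + T \left(- \frac{1}{3}\right)\right)\right)\right) = - 2 \left(- 17 \left(4 - \left(0 - \frac{T}{3}\right)\right)\right) = - 2 \left(- 17 \left(4 - - \frac{T}{3}\right)\right) = - 2 \left(- 17 \left(4 + \frac{T}{3}\right)\right) = - 2 \left(-68 - \frac{17 T}{3}\right) = 136 + \frac{34 T}{3}$)
$\frac{543 - 12}{-2951 + t{\left(\frac{1}{64 + 2},1 \right)}} = \frac{543 - 12}{-2951 + \left(136 + \frac{34}{3} \cdot 1\right)} = \frac{531}{-2951 + \left(136 + \frac{34}{3}\right)} = \frac{531}{-2951 + \frac{442}{3}} = \frac{531}{- \frac{8411}{3}} = 531 \left(- \frac{3}{8411}\right) = - \frac{1593}{8411}$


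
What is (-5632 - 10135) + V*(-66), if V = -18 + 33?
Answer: -16757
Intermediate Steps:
V = 15
(-5632 - 10135) + V*(-66) = (-5632 - 10135) + 15*(-66) = -15767 - 990 = -16757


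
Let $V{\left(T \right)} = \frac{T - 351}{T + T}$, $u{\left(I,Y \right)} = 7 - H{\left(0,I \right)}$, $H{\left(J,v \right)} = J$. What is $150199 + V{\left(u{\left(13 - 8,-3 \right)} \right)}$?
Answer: $\frac{1051221}{7} \approx 1.5017 \cdot 10^{5}$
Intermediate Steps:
$u{\left(I,Y \right)} = 7$ ($u{\left(I,Y \right)} = 7 - 0 = 7 + 0 = 7$)
$V{\left(T \right)} = \frac{-351 + T}{2 T}$
$150199 + V{\left(u{\left(13 - 8,-3 \right)} \right)} = 150199 + \frac{-351 + 7}{2 \cdot 7} = 150199 + \frac{1}{2} \cdot \frac{1}{7} \left(-344\right) = 150199 - \frac{172}{7} = \frac{1051221}{7}$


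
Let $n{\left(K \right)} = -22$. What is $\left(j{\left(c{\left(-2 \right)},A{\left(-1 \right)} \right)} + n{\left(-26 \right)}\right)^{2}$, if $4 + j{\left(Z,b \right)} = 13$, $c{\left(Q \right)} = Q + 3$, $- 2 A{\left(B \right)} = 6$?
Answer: $169$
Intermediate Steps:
$A{\left(B \right)} = -3$ ($A{\left(B \right)} = \left(- \frac{1}{2}\right) 6 = -3$)
$c{\left(Q \right)} = 3 + Q$
$j{\left(Z,b \right)} = 9$ ($j{\left(Z,b \right)} = -4 + 13 = 9$)
$\left(j{\left(c{\left(-2 \right)},A{\left(-1 \right)} \right)} + n{\left(-26 \right)}\right)^{2} = \left(9 - 22\right)^{2} = \left(-13\right)^{2} = 169$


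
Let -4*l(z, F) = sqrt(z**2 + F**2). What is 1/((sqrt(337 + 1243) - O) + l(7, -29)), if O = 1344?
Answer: 4/(-5376 - sqrt(890) + 8*sqrt(395)) ≈ -0.00076236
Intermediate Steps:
l(z, F) = -sqrt(F**2 + z**2)/4 (l(z, F) = -sqrt(z**2 + F**2)/4 = -sqrt(F**2 + z**2)/4)
1/((sqrt(337 + 1243) - O) + l(7, -29)) = 1/((sqrt(337 + 1243) - 1*1344) - sqrt((-29)**2 + 7**2)/4) = 1/((sqrt(1580) - 1344) - sqrt(841 + 49)/4) = 1/((2*sqrt(395) - 1344) - sqrt(890)/4) = 1/((-1344 + 2*sqrt(395)) - sqrt(890)/4) = 1/(-1344 + 2*sqrt(395) - sqrt(890)/4)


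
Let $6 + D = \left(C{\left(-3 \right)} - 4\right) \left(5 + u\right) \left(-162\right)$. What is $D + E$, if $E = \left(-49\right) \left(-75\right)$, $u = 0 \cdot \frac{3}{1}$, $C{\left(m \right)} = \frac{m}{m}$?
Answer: $6099$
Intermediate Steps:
$C{\left(m \right)} = 1$
$u = 0$ ($u = 0 \cdot 3 \cdot 1 = 0 \cdot 3 = 0$)
$E = 3675$
$D = 2424$ ($D = -6 + \left(1 - 4\right) \left(5 + 0\right) \left(-162\right) = -6 + \left(-3\right) 5 \left(-162\right) = -6 - -2430 = -6 + 2430 = 2424$)
$D + E = 2424 + 3675 = 6099$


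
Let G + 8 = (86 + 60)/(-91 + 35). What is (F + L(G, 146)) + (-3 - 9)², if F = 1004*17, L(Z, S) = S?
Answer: 17358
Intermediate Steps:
G = -297/28 (G = -8 + (86 + 60)/(-91 + 35) = -8 + 146/(-56) = -8 + 146*(-1/56) = -8 - 73/28 = -297/28 ≈ -10.607)
F = 17068
(F + L(G, 146)) + (-3 - 9)² = (17068 + 146) + (-3 - 9)² = 17214 + (-12)² = 17214 + 144 = 17358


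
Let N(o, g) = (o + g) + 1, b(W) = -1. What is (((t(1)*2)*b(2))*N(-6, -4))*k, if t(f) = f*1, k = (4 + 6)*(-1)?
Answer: -180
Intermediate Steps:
k = -10 (k = 10*(-1) = -10)
t(f) = f
N(o, g) = 1 + g + o (N(o, g) = (g + o) + 1 = 1 + g + o)
(((t(1)*2)*b(2))*N(-6, -4))*k = (((1*2)*(-1))*(1 - 4 - 6))*(-10) = ((2*(-1))*(-9))*(-10) = -2*(-9)*(-10) = 18*(-10) = -180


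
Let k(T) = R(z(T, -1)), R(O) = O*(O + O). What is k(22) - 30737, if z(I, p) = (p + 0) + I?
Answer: -29855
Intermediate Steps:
z(I, p) = I + p (z(I, p) = p + I = I + p)
R(O) = 2*O² (R(O) = O*(2*O) = 2*O²)
k(T) = 2*(-1 + T)² (k(T) = 2*(T - 1)² = 2*(-1 + T)²)
k(22) - 30737 = 2*(-1 + 22)² - 30737 = 2*21² - 30737 = 2*441 - 30737 = 882 - 30737 = -29855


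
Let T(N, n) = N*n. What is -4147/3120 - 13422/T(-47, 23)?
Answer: 2876441/259440 ≈ 11.087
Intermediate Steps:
-4147/3120 - 13422/T(-47, 23) = -4147/3120 - 13422/((-47*23)) = -4147*1/3120 - 13422/(-1081) = -319/240 - 13422*(-1/1081) = -319/240 + 13422/1081 = 2876441/259440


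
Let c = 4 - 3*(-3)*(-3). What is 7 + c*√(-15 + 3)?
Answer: 7 - 46*I*√3 ≈ 7.0 - 79.674*I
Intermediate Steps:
c = -23 (c = 4 + 9*(-3) = 4 - 27 = -23)
7 + c*√(-15 + 3) = 7 - 23*√(-15 + 3) = 7 - 46*I*√3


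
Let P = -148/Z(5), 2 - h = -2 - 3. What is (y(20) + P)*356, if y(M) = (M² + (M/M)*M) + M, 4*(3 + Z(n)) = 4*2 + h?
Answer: 259168/3 ≈ 86389.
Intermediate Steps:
h = 7 (h = 2 - (-2 - 3) = 2 - 1*(-5) = 2 + 5 = 7)
Z(n) = ¾ (Z(n) = -3 + (4*2 + 7)/4 = -3 + (8 + 7)/4 = -3 + (¼)*15 = -3 + 15/4 = ¾)
y(M) = M² + 2*M (y(M) = (M² + 1*M) + M = (M² + M) + M = (M + M²) + M = M² + 2*M)
P = -592/3 (P = -148/¾ = -148*4/3 = -592/3 ≈ -197.33)
(y(20) + P)*356 = (20*(2 + 20) - 592/3)*356 = (20*22 - 592/3)*356 = (440 - 592/3)*356 = (728/3)*356 = 259168/3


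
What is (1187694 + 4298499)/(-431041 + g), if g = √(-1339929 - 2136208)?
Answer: -2364774116913/185799819818 - 5486193*I*√3476137/185799819818 ≈ -12.728 - 0.055052*I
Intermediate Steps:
g = I*√3476137 (g = √(-3476137) = I*√3476137 ≈ 1864.4*I)
(1187694 + 4298499)/(-431041 + g) = (1187694 + 4298499)/(-431041 + I*√3476137) = 5486193/(-431041 + I*√3476137)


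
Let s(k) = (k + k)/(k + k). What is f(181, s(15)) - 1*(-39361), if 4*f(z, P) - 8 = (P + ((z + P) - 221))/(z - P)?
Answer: 14170661/360 ≈ 39363.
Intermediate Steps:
s(k) = 1 (s(k) = (2*k)/((2*k)) = (2*k)*(1/(2*k)) = 1)
f(z, P) = 2 + (-221 + z + 2*P)/(4*(z - P)) (f(z, P) = 2 + ((P + ((z + P) - 221))/(z - P))/4 = 2 + ((P + ((P + z) - 221))/(z - P))/4 = 2 + ((P + (-221 + P + z))/(z - P))/4 = 2 + ((-221 + z + 2*P)/(z - P))/4 = 2 + (-221 + z + 2*P)/(4*(z - P)))
f(181, s(15)) - 1*(-39361) = (221 - 9*181 + 6*1)/(4*(1 - 1*181)) - 1*(-39361) = (221 - 1629 + 6)/(4*(1 - 181)) + 39361 = (¼)*(-1402)/(-180) + 39361 = (¼)*(-1/180)*(-1402) + 39361 = 701/360 + 39361 = 14170661/360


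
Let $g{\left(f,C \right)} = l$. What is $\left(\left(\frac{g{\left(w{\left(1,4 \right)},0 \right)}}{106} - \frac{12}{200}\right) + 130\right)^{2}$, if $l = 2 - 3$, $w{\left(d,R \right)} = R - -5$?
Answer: $\frac{29638376964}{1755625} \approx 16882.0$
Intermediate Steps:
$w{\left(d,R \right)} = 5 + R$ ($w{\left(d,R \right)} = R + 5 = 5 + R$)
$l = -1$
$g{\left(f,C \right)} = -1$
$\left(\left(\frac{g{\left(w{\left(1,4 \right)},0 \right)}}{106} - \frac{12}{200}\right) + 130\right)^{2} = \left(\left(- \frac{1}{106} - \frac{12}{200}\right) + 130\right)^{2} = \left(\left(\left(-1\right) \frac{1}{106} - \frac{3}{50}\right) + 130\right)^{2} = \left(\left(- \frac{1}{106} - \frac{3}{50}\right) + 130\right)^{2} = \left(- \frac{92}{1325} + 130\right)^{2} = \left(\frac{172158}{1325}\right)^{2} = \frac{29638376964}{1755625}$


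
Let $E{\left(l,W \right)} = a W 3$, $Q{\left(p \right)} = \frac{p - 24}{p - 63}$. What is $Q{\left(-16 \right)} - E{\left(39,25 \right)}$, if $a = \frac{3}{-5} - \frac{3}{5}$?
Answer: $\frac{7150}{79} \approx 90.506$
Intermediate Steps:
$Q{\left(p \right)} = \frac{-24 + p}{-63 + p}$
$a = - \frac{6}{5}$ ($a = 3 \left(- \frac{1}{5}\right) - \frac{3}{5} = - \frac{3}{5} - \frac{3}{5} = - \frac{6}{5} \approx -1.2$)
$E{\left(l,W \right)} = - \frac{18 W}{5}$ ($E{\left(l,W \right)} = - \frac{6 W}{5} \cdot 3 = - \frac{18 W}{5}$)
$Q{\left(-16 \right)} - E{\left(39,25 \right)} = \frac{-24 - 16}{-63 - 16} - \left(- \frac{18}{5}\right) 25 = \frac{1}{-79} \left(-40\right) - -90 = \left(- \frac{1}{79}\right) \left(-40\right) + 90 = \frac{40}{79} + 90 = \frac{7150}{79}$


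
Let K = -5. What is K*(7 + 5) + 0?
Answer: -60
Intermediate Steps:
K*(7 + 5) + 0 = -5*(7 + 5) + 0 = -5*12 + 0 = -60 + 0 = -60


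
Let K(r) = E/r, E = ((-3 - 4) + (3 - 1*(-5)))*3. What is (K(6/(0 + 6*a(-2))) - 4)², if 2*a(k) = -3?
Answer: 289/4 ≈ 72.250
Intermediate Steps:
a(k) = -3/2 (a(k) = (½)*(-3) = -3/2)
E = 3 (E = (-7 + (3 + 5))*3 = (-7 + 8)*3 = 1*3 = 3)
K(r) = 3/r
(K(6/(0 + 6*a(-2))) - 4)² = (3/((6/(0 + 6*(-3/2)))) - 4)² = (3/((6/(0 - 9))) - 4)² = (3/((6/(-9))) - 4)² = (3/((6*(-⅑))) - 4)² = (3/(-⅔) - 4)² = (3*(-3/2) - 4)² = (-9/2 - 4)² = (-17/2)² = 289/4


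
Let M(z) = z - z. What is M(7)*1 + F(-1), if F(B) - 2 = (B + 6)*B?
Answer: -3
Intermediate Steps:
F(B) = 2 + B*(6 + B) (F(B) = 2 + (B + 6)*B = 2 + (6 + B)*B = 2 + B*(6 + B))
M(z) = 0
M(7)*1 + F(-1) = 0*1 + (2 + (-1)**2 + 6*(-1)) = 0 + (2 + 1 - 6) = 0 - 3 = -3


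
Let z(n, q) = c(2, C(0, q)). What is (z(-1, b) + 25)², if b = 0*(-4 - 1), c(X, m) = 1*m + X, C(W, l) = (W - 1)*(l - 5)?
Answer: 1024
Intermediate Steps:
C(W, l) = (-1 + W)*(-5 + l)
c(X, m) = X + m (c(X, m) = m + X = X + m)
b = 0 (b = 0*(-5) = 0)
z(n, q) = 7 - q (z(n, q) = 2 + (5 - q - 5*0 + 0*q) = 2 + (5 - q + 0 + 0) = 2 + (5 - q) = 7 - q)
(z(-1, b) + 25)² = ((7 - 1*0) + 25)² = ((7 + 0) + 25)² = (7 + 25)² = 32² = 1024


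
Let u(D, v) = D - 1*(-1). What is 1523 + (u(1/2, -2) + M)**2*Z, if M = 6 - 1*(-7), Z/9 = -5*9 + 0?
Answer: -334513/4 ≈ -83628.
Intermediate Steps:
u(D, v) = 1 + D (u(D, v) = D + 1 = 1 + D)
Z = -405 (Z = 9*(-5*9 + 0) = 9*(-45 + 0) = 9*(-45) = -405)
M = 13 (M = 6 + 7 = 13)
1523 + (u(1/2, -2) + M)**2*Z = 1523 + ((1 + 1/2) + 13)**2*(-405) = 1523 + (3/2 + 13)**2*(-405) = 1523 + (29/2)**2*(-405) = 1523 + (841/4)*(-405) = 1523 - 340605/4 = -334513/4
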